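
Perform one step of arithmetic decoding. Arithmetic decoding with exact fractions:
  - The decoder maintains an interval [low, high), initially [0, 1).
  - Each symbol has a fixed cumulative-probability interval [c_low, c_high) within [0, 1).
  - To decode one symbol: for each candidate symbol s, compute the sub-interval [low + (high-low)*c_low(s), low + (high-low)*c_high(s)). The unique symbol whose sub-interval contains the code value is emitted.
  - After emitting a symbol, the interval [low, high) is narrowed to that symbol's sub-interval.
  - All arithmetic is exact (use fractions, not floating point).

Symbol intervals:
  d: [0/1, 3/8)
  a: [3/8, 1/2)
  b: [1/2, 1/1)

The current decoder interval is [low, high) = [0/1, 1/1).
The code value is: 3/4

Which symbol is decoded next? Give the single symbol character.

Answer: b

Derivation:
Interval width = high − low = 1/1 − 0/1 = 1/1
Scaled code = (code − low) / width = (3/4 − 0/1) / 1/1 = 3/4
  d: [0/1, 3/8) 
  a: [3/8, 1/2) 
  b: [1/2, 1/1) ← scaled code falls here ✓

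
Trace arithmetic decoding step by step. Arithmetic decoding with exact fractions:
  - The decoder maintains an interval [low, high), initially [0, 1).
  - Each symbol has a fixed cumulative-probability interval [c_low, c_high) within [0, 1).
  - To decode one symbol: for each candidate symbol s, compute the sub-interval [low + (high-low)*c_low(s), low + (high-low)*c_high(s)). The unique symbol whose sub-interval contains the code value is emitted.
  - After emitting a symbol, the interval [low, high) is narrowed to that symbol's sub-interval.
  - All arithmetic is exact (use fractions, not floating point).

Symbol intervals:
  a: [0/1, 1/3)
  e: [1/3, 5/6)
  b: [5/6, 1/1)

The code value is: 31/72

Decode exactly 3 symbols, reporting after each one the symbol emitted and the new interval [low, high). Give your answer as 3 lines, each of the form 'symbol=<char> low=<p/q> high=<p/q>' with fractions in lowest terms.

Answer: symbol=e low=1/3 high=5/6
symbol=a low=1/3 high=1/2
symbol=e low=7/18 high=17/36

Derivation:
Step 1: interval [0/1, 1/1), width = 1/1 - 0/1 = 1/1
  'a': [0/1 + 1/1*0/1, 0/1 + 1/1*1/3) = [0/1, 1/3)
  'e': [0/1 + 1/1*1/3, 0/1 + 1/1*5/6) = [1/3, 5/6) <- contains code 31/72
  'b': [0/1 + 1/1*5/6, 0/1 + 1/1*1/1) = [5/6, 1/1)
  emit 'e', narrow to [1/3, 5/6)
Step 2: interval [1/3, 5/6), width = 5/6 - 1/3 = 1/2
  'a': [1/3 + 1/2*0/1, 1/3 + 1/2*1/3) = [1/3, 1/2) <- contains code 31/72
  'e': [1/3 + 1/2*1/3, 1/3 + 1/2*5/6) = [1/2, 3/4)
  'b': [1/3 + 1/2*5/6, 1/3 + 1/2*1/1) = [3/4, 5/6)
  emit 'a', narrow to [1/3, 1/2)
Step 3: interval [1/3, 1/2), width = 1/2 - 1/3 = 1/6
  'a': [1/3 + 1/6*0/1, 1/3 + 1/6*1/3) = [1/3, 7/18)
  'e': [1/3 + 1/6*1/3, 1/3 + 1/6*5/6) = [7/18, 17/36) <- contains code 31/72
  'b': [1/3 + 1/6*5/6, 1/3 + 1/6*1/1) = [17/36, 1/2)
  emit 'e', narrow to [7/18, 17/36)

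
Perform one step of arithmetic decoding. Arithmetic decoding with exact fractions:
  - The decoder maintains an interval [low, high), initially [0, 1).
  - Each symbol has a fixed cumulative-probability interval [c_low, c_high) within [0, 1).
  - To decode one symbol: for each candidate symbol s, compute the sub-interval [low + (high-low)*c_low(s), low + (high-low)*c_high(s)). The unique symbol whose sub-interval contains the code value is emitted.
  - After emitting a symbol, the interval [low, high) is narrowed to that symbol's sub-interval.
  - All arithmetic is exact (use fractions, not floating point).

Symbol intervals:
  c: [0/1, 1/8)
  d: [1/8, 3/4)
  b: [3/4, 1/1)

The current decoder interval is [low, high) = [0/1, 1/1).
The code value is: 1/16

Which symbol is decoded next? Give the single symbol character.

Interval width = high − low = 1/1 − 0/1 = 1/1
Scaled code = (code − low) / width = (1/16 − 0/1) / 1/1 = 1/16
  c: [0/1, 1/8) ← scaled code falls here ✓
  d: [1/8, 3/4) 
  b: [3/4, 1/1) 

Answer: c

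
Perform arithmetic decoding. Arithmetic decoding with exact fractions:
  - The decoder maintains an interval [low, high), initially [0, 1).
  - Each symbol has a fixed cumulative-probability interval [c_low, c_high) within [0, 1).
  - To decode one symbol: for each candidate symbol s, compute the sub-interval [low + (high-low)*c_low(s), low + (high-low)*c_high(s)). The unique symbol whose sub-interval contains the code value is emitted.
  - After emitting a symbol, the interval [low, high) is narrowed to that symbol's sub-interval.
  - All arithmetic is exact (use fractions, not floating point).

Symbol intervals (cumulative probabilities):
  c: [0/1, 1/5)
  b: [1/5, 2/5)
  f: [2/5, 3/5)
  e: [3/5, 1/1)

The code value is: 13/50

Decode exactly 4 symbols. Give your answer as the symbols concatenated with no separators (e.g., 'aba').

Step 1: interval [0/1, 1/1), width = 1/1 - 0/1 = 1/1
  'c': [0/1 + 1/1*0/1, 0/1 + 1/1*1/5) = [0/1, 1/5)
  'b': [0/1 + 1/1*1/5, 0/1 + 1/1*2/5) = [1/5, 2/5) <- contains code 13/50
  'f': [0/1 + 1/1*2/5, 0/1 + 1/1*3/5) = [2/5, 3/5)
  'e': [0/1 + 1/1*3/5, 0/1 + 1/1*1/1) = [3/5, 1/1)
  emit 'b', narrow to [1/5, 2/5)
Step 2: interval [1/5, 2/5), width = 2/5 - 1/5 = 1/5
  'c': [1/5 + 1/5*0/1, 1/5 + 1/5*1/5) = [1/5, 6/25)
  'b': [1/5 + 1/5*1/5, 1/5 + 1/5*2/5) = [6/25, 7/25) <- contains code 13/50
  'f': [1/5 + 1/5*2/5, 1/5 + 1/5*3/5) = [7/25, 8/25)
  'e': [1/5 + 1/5*3/5, 1/5 + 1/5*1/1) = [8/25, 2/5)
  emit 'b', narrow to [6/25, 7/25)
Step 3: interval [6/25, 7/25), width = 7/25 - 6/25 = 1/25
  'c': [6/25 + 1/25*0/1, 6/25 + 1/25*1/5) = [6/25, 31/125)
  'b': [6/25 + 1/25*1/5, 6/25 + 1/25*2/5) = [31/125, 32/125)
  'f': [6/25 + 1/25*2/5, 6/25 + 1/25*3/5) = [32/125, 33/125) <- contains code 13/50
  'e': [6/25 + 1/25*3/5, 6/25 + 1/25*1/1) = [33/125, 7/25)
  emit 'f', narrow to [32/125, 33/125)
Step 4: interval [32/125, 33/125), width = 33/125 - 32/125 = 1/125
  'c': [32/125 + 1/125*0/1, 32/125 + 1/125*1/5) = [32/125, 161/625)
  'b': [32/125 + 1/125*1/5, 32/125 + 1/125*2/5) = [161/625, 162/625)
  'f': [32/125 + 1/125*2/5, 32/125 + 1/125*3/5) = [162/625, 163/625) <- contains code 13/50
  'e': [32/125 + 1/125*3/5, 32/125 + 1/125*1/1) = [163/625, 33/125)
  emit 'f', narrow to [162/625, 163/625)

Answer: bbff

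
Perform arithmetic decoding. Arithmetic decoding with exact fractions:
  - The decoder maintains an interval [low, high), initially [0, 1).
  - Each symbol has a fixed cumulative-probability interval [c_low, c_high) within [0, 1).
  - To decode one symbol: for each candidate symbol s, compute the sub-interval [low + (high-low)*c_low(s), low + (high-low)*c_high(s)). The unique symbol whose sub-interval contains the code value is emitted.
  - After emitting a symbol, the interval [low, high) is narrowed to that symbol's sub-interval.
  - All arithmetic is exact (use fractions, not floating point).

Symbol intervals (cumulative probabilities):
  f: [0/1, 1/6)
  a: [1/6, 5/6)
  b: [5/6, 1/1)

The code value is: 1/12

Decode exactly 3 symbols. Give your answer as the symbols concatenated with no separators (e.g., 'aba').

Answer: faa

Derivation:
Step 1: interval [0/1, 1/1), width = 1/1 - 0/1 = 1/1
  'f': [0/1 + 1/1*0/1, 0/1 + 1/1*1/6) = [0/1, 1/6) <- contains code 1/12
  'a': [0/1 + 1/1*1/6, 0/1 + 1/1*5/6) = [1/6, 5/6)
  'b': [0/1 + 1/1*5/6, 0/1 + 1/1*1/1) = [5/6, 1/1)
  emit 'f', narrow to [0/1, 1/6)
Step 2: interval [0/1, 1/6), width = 1/6 - 0/1 = 1/6
  'f': [0/1 + 1/6*0/1, 0/1 + 1/6*1/6) = [0/1, 1/36)
  'a': [0/1 + 1/6*1/6, 0/1 + 1/6*5/6) = [1/36, 5/36) <- contains code 1/12
  'b': [0/1 + 1/6*5/6, 0/1 + 1/6*1/1) = [5/36, 1/6)
  emit 'a', narrow to [1/36, 5/36)
Step 3: interval [1/36, 5/36), width = 5/36 - 1/36 = 1/9
  'f': [1/36 + 1/9*0/1, 1/36 + 1/9*1/6) = [1/36, 5/108)
  'a': [1/36 + 1/9*1/6, 1/36 + 1/9*5/6) = [5/108, 13/108) <- contains code 1/12
  'b': [1/36 + 1/9*5/6, 1/36 + 1/9*1/1) = [13/108, 5/36)
  emit 'a', narrow to [5/108, 13/108)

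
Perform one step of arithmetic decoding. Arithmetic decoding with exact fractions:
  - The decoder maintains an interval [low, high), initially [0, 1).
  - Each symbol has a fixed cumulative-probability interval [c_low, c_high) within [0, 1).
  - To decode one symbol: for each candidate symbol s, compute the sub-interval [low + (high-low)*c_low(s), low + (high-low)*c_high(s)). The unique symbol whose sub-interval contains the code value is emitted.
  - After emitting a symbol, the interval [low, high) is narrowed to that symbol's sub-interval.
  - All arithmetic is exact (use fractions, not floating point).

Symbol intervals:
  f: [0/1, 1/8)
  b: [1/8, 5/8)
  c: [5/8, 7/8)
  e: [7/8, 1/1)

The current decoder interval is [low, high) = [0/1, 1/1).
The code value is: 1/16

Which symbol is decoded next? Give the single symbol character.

Answer: f

Derivation:
Interval width = high − low = 1/1 − 0/1 = 1/1
Scaled code = (code − low) / width = (1/16 − 0/1) / 1/1 = 1/16
  f: [0/1, 1/8) ← scaled code falls here ✓
  b: [1/8, 5/8) 
  c: [5/8, 7/8) 
  e: [7/8, 1/1) 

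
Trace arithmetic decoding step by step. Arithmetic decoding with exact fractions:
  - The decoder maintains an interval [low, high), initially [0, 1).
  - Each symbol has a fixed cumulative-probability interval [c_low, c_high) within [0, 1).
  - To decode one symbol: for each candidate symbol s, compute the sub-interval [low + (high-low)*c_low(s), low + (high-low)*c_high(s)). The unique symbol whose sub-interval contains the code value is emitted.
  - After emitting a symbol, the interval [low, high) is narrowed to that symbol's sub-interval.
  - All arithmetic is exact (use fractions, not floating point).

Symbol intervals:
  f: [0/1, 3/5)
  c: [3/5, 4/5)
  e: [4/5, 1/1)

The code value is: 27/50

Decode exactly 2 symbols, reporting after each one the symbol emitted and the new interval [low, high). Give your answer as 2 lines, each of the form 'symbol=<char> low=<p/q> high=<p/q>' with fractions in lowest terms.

Step 1: interval [0/1, 1/1), width = 1/1 - 0/1 = 1/1
  'f': [0/1 + 1/1*0/1, 0/1 + 1/1*3/5) = [0/1, 3/5) <- contains code 27/50
  'c': [0/1 + 1/1*3/5, 0/1 + 1/1*4/5) = [3/5, 4/5)
  'e': [0/1 + 1/1*4/5, 0/1 + 1/1*1/1) = [4/5, 1/1)
  emit 'f', narrow to [0/1, 3/5)
Step 2: interval [0/1, 3/5), width = 3/5 - 0/1 = 3/5
  'f': [0/1 + 3/5*0/1, 0/1 + 3/5*3/5) = [0/1, 9/25)
  'c': [0/1 + 3/5*3/5, 0/1 + 3/5*4/5) = [9/25, 12/25)
  'e': [0/1 + 3/5*4/5, 0/1 + 3/5*1/1) = [12/25, 3/5) <- contains code 27/50
  emit 'e', narrow to [12/25, 3/5)

Answer: symbol=f low=0/1 high=3/5
symbol=e low=12/25 high=3/5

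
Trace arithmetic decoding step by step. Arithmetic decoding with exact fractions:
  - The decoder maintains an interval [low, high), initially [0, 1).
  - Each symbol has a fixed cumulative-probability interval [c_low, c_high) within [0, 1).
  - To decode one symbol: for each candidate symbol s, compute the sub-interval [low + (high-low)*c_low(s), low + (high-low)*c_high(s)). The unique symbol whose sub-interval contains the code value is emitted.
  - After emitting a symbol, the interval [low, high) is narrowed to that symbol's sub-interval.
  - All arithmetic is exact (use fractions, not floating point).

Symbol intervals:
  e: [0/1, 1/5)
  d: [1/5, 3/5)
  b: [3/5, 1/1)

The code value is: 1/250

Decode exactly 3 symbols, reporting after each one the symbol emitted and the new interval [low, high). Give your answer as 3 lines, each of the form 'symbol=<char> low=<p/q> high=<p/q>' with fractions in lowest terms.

Answer: symbol=e low=0/1 high=1/5
symbol=e low=0/1 high=1/25
symbol=e low=0/1 high=1/125

Derivation:
Step 1: interval [0/1, 1/1), width = 1/1 - 0/1 = 1/1
  'e': [0/1 + 1/1*0/1, 0/1 + 1/1*1/5) = [0/1, 1/5) <- contains code 1/250
  'd': [0/1 + 1/1*1/5, 0/1 + 1/1*3/5) = [1/5, 3/5)
  'b': [0/1 + 1/1*3/5, 0/1 + 1/1*1/1) = [3/5, 1/1)
  emit 'e', narrow to [0/1, 1/5)
Step 2: interval [0/1, 1/5), width = 1/5 - 0/1 = 1/5
  'e': [0/1 + 1/5*0/1, 0/1 + 1/5*1/5) = [0/1, 1/25) <- contains code 1/250
  'd': [0/1 + 1/5*1/5, 0/1 + 1/5*3/5) = [1/25, 3/25)
  'b': [0/1 + 1/5*3/5, 0/1 + 1/5*1/1) = [3/25, 1/5)
  emit 'e', narrow to [0/1, 1/25)
Step 3: interval [0/1, 1/25), width = 1/25 - 0/1 = 1/25
  'e': [0/1 + 1/25*0/1, 0/1 + 1/25*1/5) = [0/1, 1/125) <- contains code 1/250
  'd': [0/1 + 1/25*1/5, 0/1 + 1/25*3/5) = [1/125, 3/125)
  'b': [0/1 + 1/25*3/5, 0/1 + 1/25*1/1) = [3/125, 1/25)
  emit 'e', narrow to [0/1, 1/125)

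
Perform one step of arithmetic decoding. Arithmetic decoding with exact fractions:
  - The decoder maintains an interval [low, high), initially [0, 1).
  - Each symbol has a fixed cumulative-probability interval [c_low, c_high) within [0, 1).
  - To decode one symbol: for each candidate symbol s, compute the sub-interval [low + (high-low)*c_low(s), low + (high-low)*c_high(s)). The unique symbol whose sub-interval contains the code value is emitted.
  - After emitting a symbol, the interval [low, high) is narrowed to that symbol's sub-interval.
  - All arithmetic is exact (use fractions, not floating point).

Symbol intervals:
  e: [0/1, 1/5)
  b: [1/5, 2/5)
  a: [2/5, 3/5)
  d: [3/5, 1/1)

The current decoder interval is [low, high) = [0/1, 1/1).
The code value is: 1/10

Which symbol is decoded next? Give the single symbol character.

Answer: e

Derivation:
Interval width = high − low = 1/1 − 0/1 = 1/1
Scaled code = (code − low) / width = (1/10 − 0/1) / 1/1 = 1/10
  e: [0/1, 1/5) ← scaled code falls here ✓
  b: [1/5, 2/5) 
  a: [2/5, 3/5) 
  d: [3/5, 1/1) 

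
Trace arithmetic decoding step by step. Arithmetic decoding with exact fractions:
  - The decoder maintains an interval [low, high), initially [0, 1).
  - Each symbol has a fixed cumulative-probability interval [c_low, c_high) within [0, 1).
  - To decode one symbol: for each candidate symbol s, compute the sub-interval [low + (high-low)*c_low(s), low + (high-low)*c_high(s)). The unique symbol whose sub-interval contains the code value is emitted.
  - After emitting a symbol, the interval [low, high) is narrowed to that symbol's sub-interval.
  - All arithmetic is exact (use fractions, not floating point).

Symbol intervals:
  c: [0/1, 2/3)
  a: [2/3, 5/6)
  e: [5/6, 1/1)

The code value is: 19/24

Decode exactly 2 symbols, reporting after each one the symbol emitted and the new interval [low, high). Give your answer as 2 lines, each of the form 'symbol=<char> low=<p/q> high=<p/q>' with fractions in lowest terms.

Step 1: interval [0/1, 1/1), width = 1/1 - 0/1 = 1/1
  'c': [0/1 + 1/1*0/1, 0/1 + 1/1*2/3) = [0/1, 2/3)
  'a': [0/1 + 1/1*2/3, 0/1 + 1/1*5/6) = [2/3, 5/6) <- contains code 19/24
  'e': [0/1 + 1/1*5/6, 0/1 + 1/1*1/1) = [5/6, 1/1)
  emit 'a', narrow to [2/3, 5/6)
Step 2: interval [2/3, 5/6), width = 5/6 - 2/3 = 1/6
  'c': [2/3 + 1/6*0/1, 2/3 + 1/6*2/3) = [2/3, 7/9)
  'a': [2/3 + 1/6*2/3, 2/3 + 1/6*5/6) = [7/9, 29/36) <- contains code 19/24
  'e': [2/3 + 1/6*5/6, 2/3 + 1/6*1/1) = [29/36, 5/6)
  emit 'a', narrow to [7/9, 29/36)

Answer: symbol=a low=2/3 high=5/6
symbol=a low=7/9 high=29/36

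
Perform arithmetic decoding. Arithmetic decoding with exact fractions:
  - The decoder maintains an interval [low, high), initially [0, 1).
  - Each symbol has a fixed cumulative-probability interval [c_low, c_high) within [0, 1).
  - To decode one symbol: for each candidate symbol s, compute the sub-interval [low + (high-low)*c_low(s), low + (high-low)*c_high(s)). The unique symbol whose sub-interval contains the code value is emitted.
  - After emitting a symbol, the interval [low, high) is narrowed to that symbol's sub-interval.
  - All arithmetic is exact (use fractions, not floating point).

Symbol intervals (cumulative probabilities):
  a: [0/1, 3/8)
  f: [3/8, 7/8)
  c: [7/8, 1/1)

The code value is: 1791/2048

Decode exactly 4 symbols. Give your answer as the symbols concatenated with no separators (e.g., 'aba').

Step 1: interval [0/1, 1/1), width = 1/1 - 0/1 = 1/1
  'a': [0/1 + 1/1*0/1, 0/1 + 1/1*3/8) = [0/1, 3/8)
  'f': [0/1 + 1/1*3/8, 0/1 + 1/1*7/8) = [3/8, 7/8) <- contains code 1791/2048
  'c': [0/1 + 1/1*7/8, 0/1 + 1/1*1/1) = [7/8, 1/1)
  emit 'f', narrow to [3/8, 7/8)
Step 2: interval [3/8, 7/8), width = 7/8 - 3/8 = 1/2
  'a': [3/8 + 1/2*0/1, 3/8 + 1/2*3/8) = [3/8, 9/16)
  'f': [3/8 + 1/2*3/8, 3/8 + 1/2*7/8) = [9/16, 13/16)
  'c': [3/8 + 1/2*7/8, 3/8 + 1/2*1/1) = [13/16, 7/8) <- contains code 1791/2048
  emit 'c', narrow to [13/16, 7/8)
Step 3: interval [13/16, 7/8), width = 7/8 - 13/16 = 1/16
  'a': [13/16 + 1/16*0/1, 13/16 + 1/16*3/8) = [13/16, 107/128)
  'f': [13/16 + 1/16*3/8, 13/16 + 1/16*7/8) = [107/128, 111/128)
  'c': [13/16 + 1/16*7/8, 13/16 + 1/16*1/1) = [111/128, 7/8) <- contains code 1791/2048
  emit 'c', narrow to [111/128, 7/8)
Step 4: interval [111/128, 7/8), width = 7/8 - 111/128 = 1/128
  'a': [111/128 + 1/128*0/1, 111/128 + 1/128*3/8) = [111/128, 891/1024)
  'f': [111/128 + 1/128*3/8, 111/128 + 1/128*7/8) = [891/1024, 895/1024)
  'c': [111/128 + 1/128*7/8, 111/128 + 1/128*1/1) = [895/1024, 7/8) <- contains code 1791/2048
  emit 'c', narrow to [895/1024, 7/8)

Answer: fccc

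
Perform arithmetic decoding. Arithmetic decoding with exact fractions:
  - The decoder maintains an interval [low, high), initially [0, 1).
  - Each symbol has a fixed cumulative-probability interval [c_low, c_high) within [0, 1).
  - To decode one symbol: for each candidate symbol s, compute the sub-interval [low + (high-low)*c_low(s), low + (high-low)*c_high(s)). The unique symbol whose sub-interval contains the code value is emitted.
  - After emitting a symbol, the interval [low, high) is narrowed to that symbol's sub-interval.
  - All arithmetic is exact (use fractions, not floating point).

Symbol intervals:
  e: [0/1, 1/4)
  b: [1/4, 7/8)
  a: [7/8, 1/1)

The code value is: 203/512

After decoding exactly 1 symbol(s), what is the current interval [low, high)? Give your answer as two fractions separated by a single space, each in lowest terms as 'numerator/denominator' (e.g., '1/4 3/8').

Step 1: interval [0/1, 1/1), width = 1/1 - 0/1 = 1/1
  'e': [0/1 + 1/1*0/1, 0/1 + 1/1*1/4) = [0/1, 1/4)
  'b': [0/1 + 1/1*1/4, 0/1 + 1/1*7/8) = [1/4, 7/8) <- contains code 203/512
  'a': [0/1 + 1/1*7/8, 0/1 + 1/1*1/1) = [7/8, 1/1)
  emit 'b', narrow to [1/4, 7/8)

Answer: 1/4 7/8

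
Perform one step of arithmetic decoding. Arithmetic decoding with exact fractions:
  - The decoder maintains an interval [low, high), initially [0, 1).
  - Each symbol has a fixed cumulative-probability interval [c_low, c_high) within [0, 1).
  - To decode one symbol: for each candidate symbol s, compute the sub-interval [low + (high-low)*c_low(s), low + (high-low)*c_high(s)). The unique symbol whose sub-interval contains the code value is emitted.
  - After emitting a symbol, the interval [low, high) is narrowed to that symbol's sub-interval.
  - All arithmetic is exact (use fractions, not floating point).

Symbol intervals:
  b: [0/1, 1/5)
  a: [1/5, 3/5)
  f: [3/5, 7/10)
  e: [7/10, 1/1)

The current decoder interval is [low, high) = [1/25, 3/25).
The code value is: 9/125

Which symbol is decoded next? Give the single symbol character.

Answer: a

Derivation:
Interval width = high − low = 3/25 − 1/25 = 2/25
Scaled code = (code − low) / width = (9/125 − 1/25) / 2/25 = 2/5
  b: [0/1, 1/5) 
  a: [1/5, 3/5) ← scaled code falls here ✓
  f: [3/5, 7/10) 
  e: [7/10, 1/1) 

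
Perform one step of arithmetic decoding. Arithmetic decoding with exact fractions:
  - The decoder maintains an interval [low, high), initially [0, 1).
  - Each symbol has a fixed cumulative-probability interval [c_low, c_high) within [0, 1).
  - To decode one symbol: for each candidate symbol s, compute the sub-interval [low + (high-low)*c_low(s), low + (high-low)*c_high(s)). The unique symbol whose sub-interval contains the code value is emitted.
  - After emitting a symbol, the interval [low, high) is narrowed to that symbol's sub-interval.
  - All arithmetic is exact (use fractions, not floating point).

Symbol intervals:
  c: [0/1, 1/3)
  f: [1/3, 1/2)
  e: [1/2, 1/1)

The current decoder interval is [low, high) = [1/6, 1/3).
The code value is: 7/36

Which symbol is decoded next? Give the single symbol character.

Answer: c

Derivation:
Interval width = high − low = 1/3 − 1/6 = 1/6
Scaled code = (code − low) / width = (7/36 − 1/6) / 1/6 = 1/6
  c: [0/1, 1/3) ← scaled code falls here ✓
  f: [1/3, 1/2) 
  e: [1/2, 1/1) 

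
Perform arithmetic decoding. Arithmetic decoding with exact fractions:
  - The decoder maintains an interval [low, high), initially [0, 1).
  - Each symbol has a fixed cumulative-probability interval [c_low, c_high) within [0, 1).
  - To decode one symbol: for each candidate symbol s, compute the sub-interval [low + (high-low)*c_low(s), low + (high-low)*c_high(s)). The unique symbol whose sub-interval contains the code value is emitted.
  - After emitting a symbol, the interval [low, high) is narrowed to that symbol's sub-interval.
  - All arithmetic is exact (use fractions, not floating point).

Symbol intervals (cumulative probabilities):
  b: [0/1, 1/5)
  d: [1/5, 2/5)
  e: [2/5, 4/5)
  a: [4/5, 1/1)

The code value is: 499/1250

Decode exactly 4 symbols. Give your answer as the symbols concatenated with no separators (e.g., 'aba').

Step 1: interval [0/1, 1/1), width = 1/1 - 0/1 = 1/1
  'b': [0/1 + 1/1*0/1, 0/1 + 1/1*1/5) = [0/1, 1/5)
  'd': [0/1 + 1/1*1/5, 0/1 + 1/1*2/5) = [1/5, 2/5) <- contains code 499/1250
  'e': [0/1 + 1/1*2/5, 0/1 + 1/1*4/5) = [2/5, 4/5)
  'a': [0/1 + 1/1*4/5, 0/1 + 1/1*1/1) = [4/5, 1/1)
  emit 'd', narrow to [1/5, 2/5)
Step 2: interval [1/5, 2/5), width = 2/5 - 1/5 = 1/5
  'b': [1/5 + 1/5*0/1, 1/5 + 1/5*1/5) = [1/5, 6/25)
  'd': [1/5 + 1/5*1/5, 1/5 + 1/5*2/5) = [6/25, 7/25)
  'e': [1/5 + 1/5*2/5, 1/5 + 1/5*4/5) = [7/25, 9/25)
  'a': [1/5 + 1/5*4/5, 1/5 + 1/5*1/1) = [9/25, 2/5) <- contains code 499/1250
  emit 'a', narrow to [9/25, 2/5)
Step 3: interval [9/25, 2/5), width = 2/5 - 9/25 = 1/25
  'b': [9/25 + 1/25*0/1, 9/25 + 1/25*1/5) = [9/25, 46/125)
  'd': [9/25 + 1/25*1/5, 9/25 + 1/25*2/5) = [46/125, 47/125)
  'e': [9/25 + 1/25*2/5, 9/25 + 1/25*4/5) = [47/125, 49/125)
  'a': [9/25 + 1/25*4/5, 9/25 + 1/25*1/1) = [49/125, 2/5) <- contains code 499/1250
  emit 'a', narrow to [49/125, 2/5)
Step 4: interval [49/125, 2/5), width = 2/5 - 49/125 = 1/125
  'b': [49/125 + 1/125*0/1, 49/125 + 1/125*1/5) = [49/125, 246/625)
  'd': [49/125 + 1/125*1/5, 49/125 + 1/125*2/5) = [246/625, 247/625)
  'e': [49/125 + 1/125*2/5, 49/125 + 1/125*4/5) = [247/625, 249/625)
  'a': [49/125 + 1/125*4/5, 49/125 + 1/125*1/1) = [249/625, 2/5) <- contains code 499/1250
  emit 'a', narrow to [249/625, 2/5)

Answer: daaa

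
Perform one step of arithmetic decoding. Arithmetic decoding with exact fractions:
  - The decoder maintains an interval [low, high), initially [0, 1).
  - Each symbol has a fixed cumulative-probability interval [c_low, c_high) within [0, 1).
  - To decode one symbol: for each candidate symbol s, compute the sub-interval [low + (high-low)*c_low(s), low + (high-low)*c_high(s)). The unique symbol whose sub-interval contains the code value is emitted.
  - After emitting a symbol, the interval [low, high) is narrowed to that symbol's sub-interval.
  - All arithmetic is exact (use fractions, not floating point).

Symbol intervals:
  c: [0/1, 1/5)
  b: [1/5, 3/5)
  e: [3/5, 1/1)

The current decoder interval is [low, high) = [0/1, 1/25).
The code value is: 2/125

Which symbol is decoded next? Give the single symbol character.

Answer: b

Derivation:
Interval width = high − low = 1/25 − 0/1 = 1/25
Scaled code = (code − low) / width = (2/125 − 0/1) / 1/25 = 2/5
  c: [0/1, 1/5) 
  b: [1/5, 3/5) ← scaled code falls here ✓
  e: [3/5, 1/1) 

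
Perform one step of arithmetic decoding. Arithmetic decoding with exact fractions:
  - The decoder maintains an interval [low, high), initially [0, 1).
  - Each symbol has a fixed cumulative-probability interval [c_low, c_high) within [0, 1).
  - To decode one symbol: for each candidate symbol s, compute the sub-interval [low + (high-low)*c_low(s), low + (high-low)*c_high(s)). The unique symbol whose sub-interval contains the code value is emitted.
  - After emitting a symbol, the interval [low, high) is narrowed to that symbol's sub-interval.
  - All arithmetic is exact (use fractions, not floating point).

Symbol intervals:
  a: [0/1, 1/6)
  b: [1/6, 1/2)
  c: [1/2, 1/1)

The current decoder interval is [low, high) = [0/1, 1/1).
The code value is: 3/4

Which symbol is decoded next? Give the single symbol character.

Interval width = high − low = 1/1 − 0/1 = 1/1
Scaled code = (code − low) / width = (3/4 − 0/1) / 1/1 = 3/4
  a: [0/1, 1/6) 
  b: [1/6, 1/2) 
  c: [1/2, 1/1) ← scaled code falls here ✓

Answer: c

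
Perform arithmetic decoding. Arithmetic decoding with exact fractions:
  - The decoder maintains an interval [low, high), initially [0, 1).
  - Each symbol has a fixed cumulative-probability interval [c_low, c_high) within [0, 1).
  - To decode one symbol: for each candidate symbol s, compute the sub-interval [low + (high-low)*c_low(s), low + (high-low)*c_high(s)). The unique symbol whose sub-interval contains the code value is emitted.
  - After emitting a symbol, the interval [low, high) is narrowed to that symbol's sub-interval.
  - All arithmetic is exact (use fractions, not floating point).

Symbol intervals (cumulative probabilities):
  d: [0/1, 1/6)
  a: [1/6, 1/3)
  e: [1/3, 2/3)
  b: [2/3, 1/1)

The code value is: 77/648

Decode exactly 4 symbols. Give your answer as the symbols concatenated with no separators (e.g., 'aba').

Step 1: interval [0/1, 1/1), width = 1/1 - 0/1 = 1/1
  'd': [0/1 + 1/1*0/1, 0/1 + 1/1*1/6) = [0/1, 1/6) <- contains code 77/648
  'a': [0/1 + 1/1*1/6, 0/1 + 1/1*1/3) = [1/6, 1/3)
  'e': [0/1 + 1/1*1/3, 0/1 + 1/1*2/3) = [1/3, 2/3)
  'b': [0/1 + 1/1*2/3, 0/1 + 1/1*1/1) = [2/3, 1/1)
  emit 'd', narrow to [0/1, 1/6)
Step 2: interval [0/1, 1/6), width = 1/6 - 0/1 = 1/6
  'd': [0/1 + 1/6*0/1, 0/1 + 1/6*1/6) = [0/1, 1/36)
  'a': [0/1 + 1/6*1/6, 0/1 + 1/6*1/3) = [1/36, 1/18)
  'e': [0/1 + 1/6*1/3, 0/1 + 1/6*2/3) = [1/18, 1/9)
  'b': [0/1 + 1/6*2/3, 0/1 + 1/6*1/1) = [1/9, 1/6) <- contains code 77/648
  emit 'b', narrow to [1/9, 1/6)
Step 3: interval [1/9, 1/6), width = 1/6 - 1/9 = 1/18
  'd': [1/9 + 1/18*0/1, 1/9 + 1/18*1/6) = [1/9, 13/108) <- contains code 77/648
  'a': [1/9 + 1/18*1/6, 1/9 + 1/18*1/3) = [13/108, 7/54)
  'e': [1/9 + 1/18*1/3, 1/9 + 1/18*2/3) = [7/54, 4/27)
  'b': [1/9 + 1/18*2/3, 1/9 + 1/18*1/1) = [4/27, 1/6)
  emit 'd', narrow to [1/9, 13/108)
Step 4: interval [1/9, 13/108), width = 13/108 - 1/9 = 1/108
  'd': [1/9 + 1/108*0/1, 1/9 + 1/108*1/6) = [1/9, 73/648)
  'a': [1/9 + 1/108*1/6, 1/9 + 1/108*1/3) = [73/648, 37/324)
  'e': [1/9 + 1/108*1/3, 1/9 + 1/108*2/3) = [37/324, 19/162)
  'b': [1/9 + 1/108*2/3, 1/9 + 1/108*1/1) = [19/162, 13/108) <- contains code 77/648
  emit 'b', narrow to [19/162, 13/108)

Answer: dbdb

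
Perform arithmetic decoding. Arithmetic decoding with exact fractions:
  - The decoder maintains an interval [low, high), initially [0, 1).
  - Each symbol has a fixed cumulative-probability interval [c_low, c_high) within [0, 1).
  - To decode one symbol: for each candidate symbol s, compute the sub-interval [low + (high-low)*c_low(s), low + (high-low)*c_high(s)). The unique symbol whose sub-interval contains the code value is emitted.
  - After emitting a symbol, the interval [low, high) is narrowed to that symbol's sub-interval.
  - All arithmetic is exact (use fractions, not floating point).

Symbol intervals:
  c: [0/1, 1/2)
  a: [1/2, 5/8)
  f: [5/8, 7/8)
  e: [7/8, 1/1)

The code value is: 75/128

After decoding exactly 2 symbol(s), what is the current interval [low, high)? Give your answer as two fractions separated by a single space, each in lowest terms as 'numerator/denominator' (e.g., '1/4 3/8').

Answer: 37/64 39/64

Derivation:
Step 1: interval [0/1, 1/1), width = 1/1 - 0/1 = 1/1
  'c': [0/1 + 1/1*0/1, 0/1 + 1/1*1/2) = [0/1, 1/2)
  'a': [0/1 + 1/1*1/2, 0/1 + 1/1*5/8) = [1/2, 5/8) <- contains code 75/128
  'f': [0/1 + 1/1*5/8, 0/1 + 1/1*7/8) = [5/8, 7/8)
  'e': [0/1 + 1/1*7/8, 0/1 + 1/1*1/1) = [7/8, 1/1)
  emit 'a', narrow to [1/2, 5/8)
Step 2: interval [1/2, 5/8), width = 5/8 - 1/2 = 1/8
  'c': [1/2 + 1/8*0/1, 1/2 + 1/8*1/2) = [1/2, 9/16)
  'a': [1/2 + 1/8*1/2, 1/2 + 1/8*5/8) = [9/16, 37/64)
  'f': [1/2 + 1/8*5/8, 1/2 + 1/8*7/8) = [37/64, 39/64) <- contains code 75/128
  'e': [1/2 + 1/8*7/8, 1/2 + 1/8*1/1) = [39/64, 5/8)
  emit 'f', narrow to [37/64, 39/64)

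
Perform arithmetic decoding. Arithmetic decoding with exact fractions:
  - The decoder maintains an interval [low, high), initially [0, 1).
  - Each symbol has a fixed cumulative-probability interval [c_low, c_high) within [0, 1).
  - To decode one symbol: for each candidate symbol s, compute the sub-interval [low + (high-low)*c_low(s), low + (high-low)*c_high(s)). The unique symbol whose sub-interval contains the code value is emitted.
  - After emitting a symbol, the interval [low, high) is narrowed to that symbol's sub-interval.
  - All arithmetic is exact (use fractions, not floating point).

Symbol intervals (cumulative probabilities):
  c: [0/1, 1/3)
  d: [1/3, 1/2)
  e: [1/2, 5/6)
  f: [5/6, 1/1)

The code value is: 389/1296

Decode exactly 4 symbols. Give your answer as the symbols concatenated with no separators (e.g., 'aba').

Step 1: interval [0/1, 1/1), width = 1/1 - 0/1 = 1/1
  'c': [0/1 + 1/1*0/1, 0/1 + 1/1*1/3) = [0/1, 1/3) <- contains code 389/1296
  'd': [0/1 + 1/1*1/3, 0/1 + 1/1*1/2) = [1/3, 1/2)
  'e': [0/1 + 1/1*1/2, 0/1 + 1/1*5/6) = [1/2, 5/6)
  'f': [0/1 + 1/1*5/6, 0/1 + 1/1*1/1) = [5/6, 1/1)
  emit 'c', narrow to [0/1, 1/3)
Step 2: interval [0/1, 1/3), width = 1/3 - 0/1 = 1/3
  'c': [0/1 + 1/3*0/1, 0/1 + 1/3*1/3) = [0/1, 1/9)
  'd': [0/1 + 1/3*1/3, 0/1 + 1/3*1/2) = [1/9, 1/6)
  'e': [0/1 + 1/3*1/2, 0/1 + 1/3*5/6) = [1/6, 5/18)
  'f': [0/1 + 1/3*5/6, 0/1 + 1/3*1/1) = [5/18, 1/3) <- contains code 389/1296
  emit 'f', narrow to [5/18, 1/3)
Step 3: interval [5/18, 1/3), width = 1/3 - 5/18 = 1/18
  'c': [5/18 + 1/18*0/1, 5/18 + 1/18*1/3) = [5/18, 8/27)
  'd': [5/18 + 1/18*1/3, 5/18 + 1/18*1/2) = [8/27, 11/36) <- contains code 389/1296
  'e': [5/18 + 1/18*1/2, 5/18 + 1/18*5/6) = [11/36, 35/108)
  'f': [5/18 + 1/18*5/6, 5/18 + 1/18*1/1) = [35/108, 1/3)
  emit 'd', narrow to [8/27, 11/36)
Step 4: interval [8/27, 11/36), width = 11/36 - 8/27 = 1/108
  'c': [8/27 + 1/108*0/1, 8/27 + 1/108*1/3) = [8/27, 97/324)
  'd': [8/27 + 1/108*1/3, 8/27 + 1/108*1/2) = [97/324, 65/216) <- contains code 389/1296
  'e': [8/27 + 1/108*1/2, 8/27 + 1/108*5/6) = [65/216, 197/648)
  'f': [8/27 + 1/108*5/6, 8/27 + 1/108*1/1) = [197/648, 11/36)
  emit 'd', narrow to [97/324, 65/216)

Answer: cfdd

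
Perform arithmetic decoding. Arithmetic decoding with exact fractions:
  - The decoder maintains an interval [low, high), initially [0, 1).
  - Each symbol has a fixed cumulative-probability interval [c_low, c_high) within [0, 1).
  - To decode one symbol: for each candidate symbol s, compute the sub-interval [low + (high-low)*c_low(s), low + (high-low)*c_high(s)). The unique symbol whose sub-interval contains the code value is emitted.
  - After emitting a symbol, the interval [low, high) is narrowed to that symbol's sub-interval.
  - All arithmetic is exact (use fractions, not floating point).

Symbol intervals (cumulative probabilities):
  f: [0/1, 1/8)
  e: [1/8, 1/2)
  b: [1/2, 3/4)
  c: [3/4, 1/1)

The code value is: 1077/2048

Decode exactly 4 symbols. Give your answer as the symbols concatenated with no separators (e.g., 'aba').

Answer: bfce

Derivation:
Step 1: interval [0/1, 1/1), width = 1/1 - 0/1 = 1/1
  'f': [0/1 + 1/1*0/1, 0/1 + 1/1*1/8) = [0/1, 1/8)
  'e': [0/1 + 1/1*1/8, 0/1 + 1/1*1/2) = [1/8, 1/2)
  'b': [0/1 + 1/1*1/2, 0/1 + 1/1*3/4) = [1/2, 3/4) <- contains code 1077/2048
  'c': [0/1 + 1/1*3/4, 0/1 + 1/1*1/1) = [3/4, 1/1)
  emit 'b', narrow to [1/2, 3/4)
Step 2: interval [1/2, 3/4), width = 3/4 - 1/2 = 1/4
  'f': [1/2 + 1/4*0/1, 1/2 + 1/4*1/8) = [1/2, 17/32) <- contains code 1077/2048
  'e': [1/2 + 1/4*1/8, 1/2 + 1/4*1/2) = [17/32, 5/8)
  'b': [1/2 + 1/4*1/2, 1/2 + 1/4*3/4) = [5/8, 11/16)
  'c': [1/2 + 1/4*3/4, 1/2 + 1/4*1/1) = [11/16, 3/4)
  emit 'f', narrow to [1/2, 17/32)
Step 3: interval [1/2, 17/32), width = 17/32 - 1/2 = 1/32
  'f': [1/2 + 1/32*0/1, 1/2 + 1/32*1/8) = [1/2, 129/256)
  'e': [1/2 + 1/32*1/8, 1/2 + 1/32*1/2) = [129/256, 33/64)
  'b': [1/2 + 1/32*1/2, 1/2 + 1/32*3/4) = [33/64, 67/128)
  'c': [1/2 + 1/32*3/4, 1/2 + 1/32*1/1) = [67/128, 17/32) <- contains code 1077/2048
  emit 'c', narrow to [67/128, 17/32)
Step 4: interval [67/128, 17/32), width = 17/32 - 67/128 = 1/128
  'f': [67/128 + 1/128*0/1, 67/128 + 1/128*1/8) = [67/128, 537/1024)
  'e': [67/128 + 1/128*1/8, 67/128 + 1/128*1/2) = [537/1024, 135/256) <- contains code 1077/2048
  'b': [67/128 + 1/128*1/2, 67/128 + 1/128*3/4) = [135/256, 271/512)
  'c': [67/128 + 1/128*3/4, 67/128 + 1/128*1/1) = [271/512, 17/32)
  emit 'e', narrow to [537/1024, 135/256)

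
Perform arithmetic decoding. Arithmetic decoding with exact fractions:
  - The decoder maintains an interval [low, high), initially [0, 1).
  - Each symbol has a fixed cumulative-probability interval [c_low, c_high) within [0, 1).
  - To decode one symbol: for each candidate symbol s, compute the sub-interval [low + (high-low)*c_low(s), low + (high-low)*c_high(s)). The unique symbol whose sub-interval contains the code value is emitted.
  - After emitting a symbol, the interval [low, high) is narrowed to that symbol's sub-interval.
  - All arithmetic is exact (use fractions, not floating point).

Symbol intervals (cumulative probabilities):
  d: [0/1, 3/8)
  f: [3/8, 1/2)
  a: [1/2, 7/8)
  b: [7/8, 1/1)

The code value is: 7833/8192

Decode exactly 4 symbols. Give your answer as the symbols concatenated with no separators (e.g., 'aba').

Step 1: interval [0/1, 1/1), width = 1/1 - 0/1 = 1/1
  'd': [0/1 + 1/1*0/1, 0/1 + 1/1*3/8) = [0/1, 3/8)
  'f': [0/1 + 1/1*3/8, 0/1 + 1/1*1/2) = [3/8, 1/2)
  'a': [0/1 + 1/1*1/2, 0/1 + 1/1*7/8) = [1/2, 7/8)
  'b': [0/1 + 1/1*7/8, 0/1 + 1/1*1/1) = [7/8, 1/1) <- contains code 7833/8192
  emit 'b', narrow to [7/8, 1/1)
Step 2: interval [7/8, 1/1), width = 1/1 - 7/8 = 1/8
  'd': [7/8 + 1/8*0/1, 7/8 + 1/8*3/8) = [7/8, 59/64)
  'f': [7/8 + 1/8*3/8, 7/8 + 1/8*1/2) = [59/64, 15/16)
  'a': [7/8 + 1/8*1/2, 7/8 + 1/8*7/8) = [15/16, 63/64) <- contains code 7833/8192
  'b': [7/8 + 1/8*7/8, 7/8 + 1/8*1/1) = [63/64, 1/1)
  emit 'a', narrow to [15/16, 63/64)
Step 3: interval [15/16, 63/64), width = 63/64 - 15/16 = 3/64
  'd': [15/16 + 3/64*0/1, 15/16 + 3/64*3/8) = [15/16, 489/512)
  'f': [15/16 + 3/64*3/8, 15/16 + 3/64*1/2) = [489/512, 123/128) <- contains code 7833/8192
  'a': [15/16 + 3/64*1/2, 15/16 + 3/64*7/8) = [123/128, 501/512)
  'b': [15/16 + 3/64*7/8, 15/16 + 3/64*1/1) = [501/512, 63/64)
  emit 'f', narrow to [489/512, 123/128)
Step 4: interval [489/512, 123/128), width = 123/128 - 489/512 = 3/512
  'd': [489/512 + 3/512*0/1, 489/512 + 3/512*3/8) = [489/512, 3921/4096) <- contains code 7833/8192
  'f': [489/512 + 3/512*3/8, 489/512 + 3/512*1/2) = [3921/4096, 981/1024)
  'a': [489/512 + 3/512*1/2, 489/512 + 3/512*7/8) = [981/1024, 3933/4096)
  'b': [489/512 + 3/512*7/8, 489/512 + 3/512*1/1) = [3933/4096, 123/128)
  emit 'd', narrow to [489/512, 3921/4096)

Answer: bafd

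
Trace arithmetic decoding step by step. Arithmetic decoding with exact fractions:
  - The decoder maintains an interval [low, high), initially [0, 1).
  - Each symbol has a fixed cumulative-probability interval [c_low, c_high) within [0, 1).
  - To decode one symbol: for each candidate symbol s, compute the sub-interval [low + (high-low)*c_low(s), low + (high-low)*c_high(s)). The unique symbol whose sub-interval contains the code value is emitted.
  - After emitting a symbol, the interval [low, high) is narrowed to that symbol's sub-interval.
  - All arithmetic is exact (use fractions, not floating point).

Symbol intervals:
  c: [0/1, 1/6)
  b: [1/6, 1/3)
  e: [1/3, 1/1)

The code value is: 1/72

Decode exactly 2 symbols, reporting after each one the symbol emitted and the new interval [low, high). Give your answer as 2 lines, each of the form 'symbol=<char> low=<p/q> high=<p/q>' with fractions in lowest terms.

Answer: symbol=c low=0/1 high=1/6
symbol=c low=0/1 high=1/36

Derivation:
Step 1: interval [0/1, 1/1), width = 1/1 - 0/1 = 1/1
  'c': [0/1 + 1/1*0/1, 0/1 + 1/1*1/6) = [0/1, 1/6) <- contains code 1/72
  'b': [0/1 + 1/1*1/6, 0/1 + 1/1*1/3) = [1/6, 1/3)
  'e': [0/1 + 1/1*1/3, 0/1 + 1/1*1/1) = [1/3, 1/1)
  emit 'c', narrow to [0/1, 1/6)
Step 2: interval [0/1, 1/6), width = 1/6 - 0/1 = 1/6
  'c': [0/1 + 1/6*0/1, 0/1 + 1/6*1/6) = [0/1, 1/36) <- contains code 1/72
  'b': [0/1 + 1/6*1/6, 0/1 + 1/6*1/3) = [1/36, 1/18)
  'e': [0/1 + 1/6*1/3, 0/1 + 1/6*1/1) = [1/18, 1/6)
  emit 'c', narrow to [0/1, 1/36)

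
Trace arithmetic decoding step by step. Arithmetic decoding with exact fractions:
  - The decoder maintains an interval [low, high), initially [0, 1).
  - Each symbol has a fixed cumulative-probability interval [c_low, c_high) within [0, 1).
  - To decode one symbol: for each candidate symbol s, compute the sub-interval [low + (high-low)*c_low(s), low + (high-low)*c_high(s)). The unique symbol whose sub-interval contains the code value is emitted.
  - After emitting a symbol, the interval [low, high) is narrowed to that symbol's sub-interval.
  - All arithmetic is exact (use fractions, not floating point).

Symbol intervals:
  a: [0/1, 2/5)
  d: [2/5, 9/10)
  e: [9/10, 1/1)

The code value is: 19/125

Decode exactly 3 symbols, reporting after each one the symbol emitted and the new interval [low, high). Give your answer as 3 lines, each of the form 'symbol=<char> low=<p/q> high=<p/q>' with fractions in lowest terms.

Step 1: interval [0/1, 1/1), width = 1/1 - 0/1 = 1/1
  'a': [0/1 + 1/1*0/1, 0/1 + 1/1*2/5) = [0/1, 2/5) <- contains code 19/125
  'd': [0/1 + 1/1*2/5, 0/1 + 1/1*9/10) = [2/5, 9/10)
  'e': [0/1 + 1/1*9/10, 0/1 + 1/1*1/1) = [9/10, 1/1)
  emit 'a', narrow to [0/1, 2/5)
Step 2: interval [0/1, 2/5), width = 2/5 - 0/1 = 2/5
  'a': [0/1 + 2/5*0/1, 0/1 + 2/5*2/5) = [0/1, 4/25) <- contains code 19/125
  'd': [0/1 + 2/5*2/5, 0/1 + 2/5*9/10) = [4/25, 9/25)
  'e': [0/1 + 2/5*9/10, 0/1 + 2/5*1/1) = [9/25, 2/5)
  emit 'a', narrow to [0/1, 4/25)
Step 3: interval [0/1, 4/25), width = 4/25 - 0/1 = 4/25
  'a': [0/1 + 4/25*0/1, 0/1 + 4/25*2/5) = [0/1, 8/125)
  'd': [0/1 + 4/25*2/5, 0/1 + 4/25*9/10) = [8/125, 18/125)
  'e': [0/1 + 4/25*9/10, 0/1 + 4/25*1/1) = [18/125, 4/25) <- contains code 19/125
  emit 'e', narrow to [18/125, 4/25)

Answer: symbol=a low=0/1 high=2/5
symbol=a low=0/1 high=4/25
symbol=e low=18/125 high=4/25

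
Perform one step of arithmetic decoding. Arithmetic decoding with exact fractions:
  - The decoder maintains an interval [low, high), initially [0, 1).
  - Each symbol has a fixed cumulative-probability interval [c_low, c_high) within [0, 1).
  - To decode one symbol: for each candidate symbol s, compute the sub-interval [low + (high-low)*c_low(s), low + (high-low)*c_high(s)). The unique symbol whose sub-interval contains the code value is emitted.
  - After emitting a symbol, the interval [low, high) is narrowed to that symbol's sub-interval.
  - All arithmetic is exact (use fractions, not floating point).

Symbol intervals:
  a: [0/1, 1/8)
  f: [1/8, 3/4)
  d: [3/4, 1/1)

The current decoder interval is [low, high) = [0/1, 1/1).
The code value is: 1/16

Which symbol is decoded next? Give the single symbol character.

Answer: a

Derivation:
Interval width = high − low = 1/1 − 0/1 = 1/1
Scaled code = (code − low) / width = (1/16 − 0/1) / 1/1 = 1/16
  a: [0/1, 1/8) ← scaled code falls here ✓
  f: [1/8, 3/4) 
  d: [3/4, 1/1) 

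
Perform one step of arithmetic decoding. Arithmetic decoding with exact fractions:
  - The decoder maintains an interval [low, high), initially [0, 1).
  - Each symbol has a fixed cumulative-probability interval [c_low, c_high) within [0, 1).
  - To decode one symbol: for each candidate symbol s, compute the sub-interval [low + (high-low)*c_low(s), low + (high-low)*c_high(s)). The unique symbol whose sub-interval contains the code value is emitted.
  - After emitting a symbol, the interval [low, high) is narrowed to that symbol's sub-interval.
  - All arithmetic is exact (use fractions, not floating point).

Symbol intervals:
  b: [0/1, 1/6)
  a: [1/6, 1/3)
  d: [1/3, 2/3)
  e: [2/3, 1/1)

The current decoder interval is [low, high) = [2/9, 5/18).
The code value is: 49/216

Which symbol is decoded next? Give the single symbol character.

Interval width = high − low = 5/18 − 2/9 = 1/18
Scaled code = (code − low) / width = (49/216 − 2/9) / 1/18 = 1/12
  b: [0/1, 1/6) ← scaled code falls here ✓
  a: [1/6, 1/3) 
  d: [1/3, 2/3) 
  e: [2/3, 1/1) 

Answer: b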